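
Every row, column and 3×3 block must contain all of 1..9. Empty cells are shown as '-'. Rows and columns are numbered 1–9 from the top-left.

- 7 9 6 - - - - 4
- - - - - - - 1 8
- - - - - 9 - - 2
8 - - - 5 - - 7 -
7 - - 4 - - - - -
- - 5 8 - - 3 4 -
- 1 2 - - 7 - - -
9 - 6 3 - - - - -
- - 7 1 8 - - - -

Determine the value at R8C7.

R1C7 = 5: row 1 has {4,6,7,9}; col 7 has {3}; box has {1,2,4,8} → only 5 remains.
R1C8 = 3: row 1 has {4,5,6,7,9}; col 8 has {1,4,7}; box has {1,2,4,5,8} → only 3 remains.
R3C8 = 6: row 3 has {2,9}; col 8 has {1,3,4,7}; box has {1,2,3,4,5,8} → only 6 remains.
R3C7 = 7: row 3 has {2,6,9}; col 7 has {3,5}; box has {1,2,3,4,5,6,8} → only 7 remains.
R2C7 = 9: row 2 has {1,8}; col 7 has {3,5,7}; box has {1,2,3,4,5,6,7,8} → only 9 remains.
R3C4 = 5: row 3 has {2,6,7,9}; col 4 has {1,3,4,6,8}; box has {6,9} → only 5 remains.
R7C4 = 9: row 7 has {1,2,7}; col 4 has {1,3,4,5,6,8}; box has {1,3,7,8} → only 9 remains.
R4C4 = 2: row 4 has {5,7,8}; col 4 has {1,3,4,5,6,8,9}; box has {4,5,8} → only 2 remains.
R2C4 = 7: row 2 has {1,8,9}; col 4 has {1,2,3,4,5,6,8,9}; box has {5,6,9} → only 7 remains.
R1C6 = 8: in row 1, 8 can only go here (every other open cell in that row sees an 8).
R6C5 = 7: in row 6, 7 can only go here (every other open cell in that row sees a 7).
R8C9 = 7: in row 8, 7 can only go here (every other open cell in that row sees a 7).
R8C7 = 1: in row 8, 1 can only go here (every other open cell in that row sees a 1).

1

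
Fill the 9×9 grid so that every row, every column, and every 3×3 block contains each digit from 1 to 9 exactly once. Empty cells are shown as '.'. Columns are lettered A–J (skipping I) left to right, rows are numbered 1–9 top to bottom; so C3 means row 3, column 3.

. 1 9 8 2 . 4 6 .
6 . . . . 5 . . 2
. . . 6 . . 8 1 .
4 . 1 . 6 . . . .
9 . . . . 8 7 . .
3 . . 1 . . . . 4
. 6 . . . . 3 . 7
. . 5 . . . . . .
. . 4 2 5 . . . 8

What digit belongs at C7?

G2 = 9: row 2 has {2,5,6}; col 7 has {3,4,7,8}; box has {1,2,4,6,8} → only 9 remains.
H9 = 9: row 9 has {2,4,5,8}; col 8 has {1,6}; box has {3,7,8} → only 9 remains.
E2 = 1: in row 2, 1 can only go here (every other open cell in that row sees a 1).
J5 = 1: in row 5, 1 can only go here (every other open cell in that row sees a 1).
J8 = 6: row 8 has {5}; col 9 has {1,2,4,7,8}; box has {3,7,8,9} → only 6 remains.
G9 = 1: row 9 has {2,4,5,8,9}; col 7 has {3,4,7,8,9}; box has {3,6,7,8,9} → only 1 remains.
G8 = 2: row 8 has {5,6}; col 7 has {1,3,4,7,8,9}; box has {1,3,6,7,8,9} → only 2 remains.
H8 = 4: row 8 has {2,5,6}; col 8 has {1,6,9}; box has {1,2,3,6,7,8,9} → only 4 remains.
A9 = 7: row 9 has {1,2,4,5,8,9}; col 1 has {3,4,6,9}; box has {4,5,6} → only 7 remains.
B9 = 3: row 9 has {1,2,4,5,7,8,9}; col 2 has {1,6}; box has {4,5,6,7} → only 3 remains.
F9 = 6: row 9 has {1,2,3,4,5,7,8,9}; col 6 has {5,8}; box has {2,5} → only 6 remains.
A1 = 5: row 1 has {1,2,4,6,8,9}; col 1 has {3,4,6,7,9}; box has {1,6,9} → only 5 remains.
J1 = 3: row 1 has {1,2,4,5,6,8,9}; col 9 has {1,2,4,6,7,8}; box has {1,2,4,6,8,9} → only 3 remains.
H2 = 7: row 2 has {1,2,5,6,9}; col 8 has {1,4,6,9}; box has {1,2,3,4,6,8,9} → only 7 remains.
A3 = 2: row 3 has {1,6,8}; col 1 has {3,4,5,6,7,9}; box has {1,5,6,9} → only 2 remains.
J3 = 5: row 3 has {1,2,6,8}; col 9 has {1,2,3,4,6,7,8}; box has {1,2,3,4,6,7,8,9} → only 5 remains.
G4 = 5: row 4 has {1,4,6}; col 7 has {1,2,3,4,7,8,9}; box has {1,4,7} → only 5 remains.
J4 = 9: row 4 has {1,4,5,6}; col 9 has {1,2,3,4,5,6,7,8}; box has {1,4,5,7} → only 9 remains.
G6 = 6: row 6 has {1,3,4}; col 7 has {1,2,3,4,5,7,8,9}; box has {1,4,5,7,9} → only 6 remains.
H7 = 5: row 7 has {3,6,7}; col 8 has {1,4,6,7,9}; box has {1,2,3,4,6,7,8,9} → only 5 remains.
F1 = 7: row 1 has {1,2,3,4,5,6,8,9}; col 6 has {5,6,8}; box has {1,2,5,6,8} → only 7 remains.
C5 = 6: in row 5, 6 can only go here (every other open cell in that row sees a 6).
B6 = 5: in row 6, 5 can only go here (every other open cell in that row sees a 5).
B5 = 2: row 5 has {1,6,7,8,9}; col 2 has {1,3,5,6}; box has {1,3,4,5,6,9} → only 2 remains.
H5 = 3: row 5 has {1,2,6,7,8,9}; col 8 has {1,4,5,6,7,9}; box has {1,4,5,6,7,9} → only 3 remains.
E5 = 4: row 5 has {1,2,3,6,7,8,9}; col 5 has {1,2,5,6}; box has {1,6,8} → only 4 remains.
D5 = 5: row 5 has {1,2,3,4,6,7,8,9}; col 4 has {1,2,6,8}; box has {1,4,6,8} → only 5 remains.
C7 = 2: in row 7, 2 can only go here (every other open cell in that row sees a 2).

2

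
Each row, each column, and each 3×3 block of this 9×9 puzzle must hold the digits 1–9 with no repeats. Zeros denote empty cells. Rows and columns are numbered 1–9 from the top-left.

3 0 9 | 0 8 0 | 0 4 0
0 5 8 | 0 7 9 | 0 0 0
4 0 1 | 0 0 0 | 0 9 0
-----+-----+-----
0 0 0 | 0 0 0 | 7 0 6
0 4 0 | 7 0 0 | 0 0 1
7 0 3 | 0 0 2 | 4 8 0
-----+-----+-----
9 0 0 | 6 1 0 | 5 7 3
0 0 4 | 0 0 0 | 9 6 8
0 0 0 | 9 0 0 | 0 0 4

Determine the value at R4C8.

3

R2C9 = 2: row 2 has {5,7,8,9}; col 9 has {1,3,4,6,8}; box has {4,9} → only 2 remains.
R7C3 = 2: row 7 has {1,3,5,6,7,9}; col 3 has {1,3,4,8,9}; box has {4,9} → only 2 remains.
R2C1 = 6: row 2 has {2,5,7,8,9}; col 1 has {3,4,7,9}; box has {1,3,4,5,8,9} → only 6 remains.
R4C3 = 5: row 4 has {6,7}; col 3 has {1,2,3,4,8,9}; box has {3,4,7} → only 5 remains.
R5C3 = 6: row 5 has {1,4,7}; col 3 has {1,2,3,4,5,8,9}; box has {3,4,5,7} → only 6 remains.
R7C2 = 8: row 7 has {1,2,3,5,6,7,9}; col 2 has {4,5}; box has {2,4,9} → only 8 remains.
R7C6 = 4: row 7 has {1,2,3,5,6,7,8,9}; col 6 has {2,9}; box has {1,6,9} → only 4 remains.
R9C3 = 7: row 9 has {4,9}; col 3 has {1,2,3,4,5,6,8,9}; box has {2,4,8,9} → only 7 remains.
R2C4 = 4: in row 2, 4 can only go here (every other open cell in that row sees a 4).
R3C7 = 8: in row 3, 8 can only go here (every other open cell in that row sees an 8).
R4C5 = 4: in row 4, 4 can only go here (every other open cell in that row sees a 4).
R4C2 = 9: in row 4, 9 can only go here (every other open cell in that row sees a 9).
R6C2 = 1: row 6 has {2,3,4,7,8}; col 2 has {4,5,8,9}; box has {3,4,5,6,7,9} → only 1 remains.
R6C4 = 5: row 6 has {1,2,3,4,7,8}; col 4 has {4,6,7,9}; box has {2,4,7} → only 5 remains.
R6C9 = 9: row 6 has {1,2,3,4,5,7,8}; col 9 has {1,2,3,4,6,8}; box has {1,4,6,7,8} → only 9 remains.
R8C2 = 3: row 8 has {4,6,8,9}; col 2 has {1,4,5,8,9}; box has {2,4,7,8,9} → only 3 remains.
R8C4 = 2: row 8 has {3,4,6,8,9}; col 4 has {4,5,6,7,9}; box has {1,4,6,9} → only 2 remains.
R8C5 = 5: row 8 has {2,3,4,6,8,9}; col 5 has {1,4,7,8}; box has {1,2,4,6,9} → only 5 remains.
R8C6 = 7: row 8 has {2,3,4,5,6,8,9}; col 6 has {2,4,9}; box has {1,2,4,5,6,9} → only 7 remains.
R9C2 = 6: row 9 has {4,7,9}; col 2 has {1,3,4,5,8,9}; box has {2,3,4,7,8,9} → only 6 remains.
R9C5 = 3: row 9 has {4,6,7,9}; col 5 has {1,4,5,7,8}; box has {1,2,4,5,6,7,9} → only 3 remains.
R9C6 = 8: row 9 has {3,4,6,7,9}; col 6 has {2,4,7,9}; box has {1,2,3,4,5,6,7,9} → only 8 remains.
R1C4 = 1: row 1 has {3,4,8,9}; col 4 has {2,4,5,6,7,9}; box has {4,7,8,9} → only 1 remains.
R1C7 = 6: row 1 has {1,3,4,8,9}; col 7 has {4,5,7,8,9}; box has {2,4,8,9} → only 6 remains.
R3C4 = 3: row 3 has {1,4,8,9}; col 4 has {1,2,4,5,6,7,9}; box has {1,4,7,8,9} → only 3 remains.
R4C4 = 8: row 4 has {4,5,6,7,9}; col 4 has {1,2,3,4,5,6,7,9}; box has {2,4,5,7} → only 8 remains.
R5C5 = 9: row 5 has {1,4,6,7}; col 5 has {1,3,4,5,7,8}; box has {2,4,5,7,8} → only 9 remains.
R5C6 = 3: row 5 has {1,4,6,7,9}; col 6 has {2,4,7,8,9}; box has {2,4,5,7,8,9} → only 3 remains.
R5C7 = 2: row 5 has {1,3,4,6,7,9}; col 7 has {4,5,6,7,8,9}; box has {1,4,6,7,8,9} → only 2 remains.
R5C8 = 5: row 5 has {1,2,3,4,6,7,9}; col 8 has {4,6,7,8,9}; box has {1,2,4,6,7,8,9} → only 5 remains.
R6C5 = 6: row 6 has {1,2,3,4,5,7,8,9}; col 5 has {1,3,4,5,7,8,9}; box has {2,3,4,5,7,8,9} → only 6 remains.
R8C1 = 1: row 8 has {2,3,4,5,6,7,8,9}; col 1 has {3,4,6,7,9}; box has {2,3,4,6,7,8,9} → only 1 remains.
R9C1 = 5: row 9 has {3,4,6,7,8,9}; col 1 has {1,3,4,6,7,9}; box has {1,2,3,4,6,7,8,9} → only 5 remains.
R9C7 = 1: row 9 has {3,4,5,6,7,8,9}; col 7 has {2,4,5,6,7,8,9}; box has {3,4,5,6,7,8,9} → only 1 remains.
R9C8 = 2: row 9 has {1,3,4,5,6,7,8,9}; col 8 has {4,5,6,7,8,9}; box has {1,3,4,5,6,7,8,9} → only 2 remains.
R1C6 = 5: row 1 has {1,3,4,6,8,9}; col 6 has {2,3,4,7,8,9}; box has {1,3,4,7,8,9} → only 5 remains.
R1C9 = 7: row 1 has {1,3,4,5,6,8,9}; col 9 has {1,2,3,4,6,8,9}; box has {2,4,6,8,9} → only 7 remains.
R2C7 = 3: row 2 has {2,4,5,6,7,8,9}; col 7 has {1,2,4,5,6,7,8,9}; box has {2,4,6,7,8,9} → only 3 remains.
R2C8 = 1: row 2 has {2,3,4,5,6,7,8,9}; col 8 has {2,4,5,6,7,8,9}; box has {2,3,4,6,7,8,9} → only 1 remains.
R3C5 = 2: row 3 has {1,3,4,8,9}; col 5 has {1,3,4,5,6,7,8,9}; box has {1,3,4,5,7,8,9} → only 2 remains.
R3C6 = 6: row 3 has {1,2,3,4,8,9}; col 6 has {2,3,4,5,7,8,9}; box has {1,2,3,4,5,7,8,9} → only 6 remains.
R3C9 = 5: row 3 has {1,2,3,4,6,8,9}; col 9 has {1,2,3,4,6,7,8,9}; box has {1,2,3,4,6,7,8,9} → only 5 remains.
R4C1 = 2: row 4 has {4,5,6,7,8,9}; col 1 has {1,3,4,5,6,7,9}; box has {1,3,4,5,6,7,9} → only 2 remains.
R4C6 = 1: row 4 has {2,4,5,6,7,8,9}; col 6 has {2,3,4,5,6,7,8,9}; box has {2,3,4,5,6,7,8,9} → only 1 remains.
R4C8 = 3: row 4 has {1,2,4,5,6,7,8,9}; col 8 has {1,2,4,5,6,7,8,9}; box has {1,2,4,5,6,7,8,9} → only 3 remains.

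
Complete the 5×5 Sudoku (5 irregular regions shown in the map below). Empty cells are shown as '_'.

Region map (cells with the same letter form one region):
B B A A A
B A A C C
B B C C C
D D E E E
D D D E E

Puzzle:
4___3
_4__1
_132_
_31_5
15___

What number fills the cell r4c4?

r1c2 = 2: row 1 has {3,4}; col 2 has {1,3,4,5}; region has {1,4} → only 2 remains.
r1c3 = 5: row 1 has {2,3,4}; col 3 has {1,3}; region has {3,4} → only 5 remains.
r1c4 = 1: row 1 has {2,3,4,5}; col 4 has {2}; region has {3,4,5} → only 1 remains.
r2c3 = 2: row 2 has {1,4}; col 3 has {1,3,5}; region has {1,3,4,5} → only 2 remains.
r2c4 = 5: row 2 has {1,2,4}; col 4 has {1,2}; region has {1,2,3} → only 5 remains.
r3c1 = 5: row 3 has {1,2,3}; col 1 has {1,4}; region has {1,2,4} → only 5 remains.
r3c5 = 4: row 3 has {1,2,3,5}; col 5 has {1,3,5}; region has {1,2,3,5} → only 4 remains.
r4c1 = 2: row 4 has {1,3,5}; col 1 has {1,4,5}; region has {1,3,5} → only 2 remains.
r4c4 = 4: row 4 has {1,2,3,5}; col 4 has {1,2,5}; region has {1,5} → only 4 remains.

4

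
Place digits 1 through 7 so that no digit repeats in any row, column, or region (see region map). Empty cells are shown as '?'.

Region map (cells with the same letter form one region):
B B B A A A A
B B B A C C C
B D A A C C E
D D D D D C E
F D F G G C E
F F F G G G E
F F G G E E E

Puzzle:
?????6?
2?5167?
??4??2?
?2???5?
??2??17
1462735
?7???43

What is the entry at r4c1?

7

r1c7 = 2 (sole candidate).
r2c2 = 3 (sole candidate).
r2c7 = 4 (sole candidate).
r3c5 = 3 (sole candidate).
r7c1 = 5 (sole candidate).
r7c3 = 1 (sole candidate).
r7c4 = 6 (sole candidate).
r7c5 = 2 (sole candidate).
r1c2 = 1 (sole candidate).
r1c3 = 7 (sole candidate).
r1c5 = 5 (sole candidate).
r3c1 = 6 (sole candidate).
r3c2 = 5 (sole candidate).
r3c4 = 7 (sole candidate).
r3c7 = 1 (sole candidate).
r4c3 = 3 (sole candidate).
r4c4 = 4 (sole candidate).
r4c5 = 1 (sole candidate).
r4c7 = 6 (sole candidate).
r5c1 = 3 (sole candidate).
r5c2 = 6 (sole candidate).
r5c4 = 5 (sole candidate).
r5c5 = 4 (sole candidate).
r1c1 = 4 (sole candidate).
r1c4 = 3 (sole candidate).
r4c1 = 7: row 4 has {1,2,3,4,5,6}; col 1 has {1,2,3,4,5,6}; region has {1,2,3,4,5,6} → only 7 remains.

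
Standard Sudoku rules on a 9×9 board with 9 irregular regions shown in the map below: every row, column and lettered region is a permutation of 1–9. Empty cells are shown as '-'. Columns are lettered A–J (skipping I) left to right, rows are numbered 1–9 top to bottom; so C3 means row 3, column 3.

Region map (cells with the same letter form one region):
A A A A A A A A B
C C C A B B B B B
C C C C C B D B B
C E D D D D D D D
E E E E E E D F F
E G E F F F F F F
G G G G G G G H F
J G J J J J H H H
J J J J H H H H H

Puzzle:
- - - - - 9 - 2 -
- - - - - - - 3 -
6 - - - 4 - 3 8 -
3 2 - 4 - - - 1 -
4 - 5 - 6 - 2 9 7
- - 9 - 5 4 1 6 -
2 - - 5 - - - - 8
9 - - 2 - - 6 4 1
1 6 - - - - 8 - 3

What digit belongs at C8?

D6 = 3: row 6 has {1,4,5,6,9}; col 4 has {2,4,5}; region has {1,4,5,6,7,8,9} → only 3 remains.
J6 = 2: row 6 has {1,3,4,5,6,9}; col 9 has {1,3,7,8}; region has {1,3,4,5,6,7,8,9} → only 2 remains.
H7 = 7: row 7 has {2,5,8}; col 8 has {1,2,3,4,6,8,9}; region has {1,3,4,6,8} → only 7 remains.
D9 = 7: row 9 has {1,3,6,8}; col 4 has {2,3,4,5}; region has {1,2,6,9} → only 7 remains.
H9 = 5: row 9 has {1,3,6,7,8}; col 8 has {1,2,3,4,6,7,8,9}; region has {1,3,4,6,7,8} → only 5 remains.
C9 = 4: row 9 has {1,3,5,6,7,8}; col 3 has {5,9}; region has {1,2,6,7,9} → only 4 remains.
F9 = 2: row 9 has {1,3,4,5,6,7,8}; col 6 has {4,9}; region has {1,3,4,5,6,7,8} → only 2 remains.
E9 = 9: row 9 has {1,2,3,4,5,6,7,8}; col 5 has {4,5,6}; region has {1,2,3,4,5,6,7,8} → only 9 remains.
C3 = 2: in row 3, 2 can only go here (every other open cell in that row sees a 2).
E2 = 2: in row 2, 2 can only go here (every other open cell in that row sees a 2).
F8 = 5: in row 8, 5 can only go here (every other open cell in that row sees a 5).
B8 = 7: in row 8, 7 can only go here (every other open cell in that row sees a 7).
B6 = 8: row 6 has {1,2,3,4,5,6,9}; col 2 has {2,6,7}; region has {2,5,7} → only 8 remains.
A6 = 7: row 6 has {1,2,3,4,5,6,8,9}; col 1 has {1,2,3,4,6,9}; region has {2,4,5,6,9} → only 7 remains.
F3 = 7: in row 3, 7 can only go here (every other open cell in that row sees a 7).
C2 = 7: in row 2, 7 can only go here (every other open cell in that row sees a 7).
D3 = 9: in column 4, 9 can only go here (every other open cell in that column sees a 9).
J3 = 5: row 3 has {2,3,4,6,7,8,9}; col 9 has {1,2,3,7,8}; region has {2,3,7,8} → only 5 remains.
B3 = 1: row 3 has {2,3,4,5,6,7,8,9}; col 2 has {2,6,7,8}; region has {2,3,4,6,7,9} → only 1 remains.
B5 = 3: row 5 has {2,4,5,6,7,9}; col 2 has {1,2,6,7,8}; region has {2,4,5,6,7,9} → only 3 remains.
B2 = 5: row 2 has {2,3,7}; col 2 has {1,2,3,6,7,8}; region has {1,2,3,4,6,7,9} → only 5 remains.
B1 = 4: row 1 has {2,9}; col 2 has {1,2,3,5,6,7,8}; region has {2,9} → only 4 remains.
J1 = 6: row 1 has {2,4,9}; col 9 has {1,2,3,5,7,8}; region has {2,3,5,7,8} → only 6 remains.
A2 = 8: row 2 has {2,3,5,7}; col 1 has {1,2,3,4,6,7,9}; region has {1,2,3,4,5,6,7,9} → only 8 remains.
F2 = 1: row 2 has {2,3,5,7,8}; col 6 has {2,4,5,7,9}; region has {2,3,5,6,7,8} → only 1 remains.
J4 = 9: row 4 has {1,2,3,4}; col 9 has {1,2,3,5,6,7,8}; region has {1,2,3,4} → only 9 remains.
F5 = 8: row 5 has {2,3,4,5,6,7,9}; col 6 has {1,2,4,5,7,9}; region has {2,3,4,5,6,7,9} → only 8 remains.
B7 = 9: row 7 has {2,5,7,8}; col 2 has {1,2,3,4,5,6,7,8}; region has {2,5,7,8} → only 9 remains.
G7 = 4: row 7 has {2,5,7,8,9}; col 7 has {1,2,3,6,8}; region has {2,5,7,8,9} → only 4 remains.
A1 = 5: row 1 has {2,4,6,9}; col 1 has {1,2,3,4,6,7,8,9}; region has {2,4,9} → only 5 remains.
G1 = 7: row 1 has {2,4,5,6,9}; col 7 has {1,2,3,4,6,8}; region has {2,4,5,9} → only 7 remains.
D2 = 6: row 2 has {1,2,3,5,7,8}; col 4 has {2,3,4,5,7,9}; region has {2,4,5,7,9} → only 6 remains.
G2 = 9: row 2 has {1,2,3,5,6,7,8}; col 7 has {1,2,3,4,6,7,8}; region has {1,2,3,5,6,7,8} → only 9 remains.
J2 = 4: row 2 has {1,2,3,5,6,7,8,9}; col 9 has {1,2,3,5,6,7,8,9}; region has {1,2,3,5,6,7,8,9} → only 4 remains.
F4 = 6: row 4 has {1,2,3,4,9}; col 6 has {1,2,4,5,7,8,9}; region has {1,2,3,4,9} → only 6 remains.
G4 = 5: row 4 has {1,2,3,4,6,9}; col 7 has {1,2,3,4,6,7,8,9}; region has {1,2,3,4,6,9} → only 5 remains.
D5 = 1: row 5 has {2,3,4,5,6,7,8,9}; col 4 has {2,3,4,5,6,7,9}; region has {2,3,4,5,6,7,8,9} → only 1 remains.
F7 = 3: row 7 has {2,4,5,7,8,9}; col 6 has {1,2,4,5,6,7,8,9}; region has {2,4,5,7,8,9} → only 3 remains.
D1 = 8: row 1 has {2,4,5,6,7,9}; col 4 has {1,2,3,4,5,6,7,9}; region has {2,4,5,6,7,9} → only 8 remains.
C4 = 8: row 4 has {1,2,3,4,5,6,9}; col 3 has {2,4,5,7,9}; region has {1,2,3,4,5,6,9} → only 8 remains.
E4 = 7: row 4 has {1,2,3,4,5,6,8,9}; col 5 has {2,4,5,6,9}; region has {1,2,3,4,5,6,8,9} → only 7 remains.
E7 = 1: row 7 has {2,3,4,5,7,8,9}; col 5 has {2,4,5,6,7,9}; region has {2,3,4,5,7,8,9} → only 1 remains.
C8 = 3: row 8 has {1,2,4,5,6,7,9}; col 3 has {2,4,5,7,8,9}; region has {1,2,4,5,6,7,9} → only 3 remains.

3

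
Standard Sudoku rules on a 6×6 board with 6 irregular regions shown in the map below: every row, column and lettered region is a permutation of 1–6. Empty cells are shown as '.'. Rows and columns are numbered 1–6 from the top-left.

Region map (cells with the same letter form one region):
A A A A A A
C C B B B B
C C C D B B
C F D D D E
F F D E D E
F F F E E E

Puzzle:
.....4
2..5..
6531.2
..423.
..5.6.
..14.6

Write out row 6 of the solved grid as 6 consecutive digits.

r2c3 = 6: row 2 has {2,5}; col 3 has {1,3,4,5}; region has {2,5} → only 6 remains.
r3c5 = 4: row 3 has {1,2,3,5,6}; col 5 has {3,6}; region has {2,5,6} → only 4 remains.
r4c1 = 1: row 4 has {2,3,4}; col 1 has {2,6}; region has {2,3,5,6} → only 1 remains.
r4c2 = 6: row 4 has {1,2,3,4}; col 2 has {5}; region has {1} → only 6 remains.
r4c6 = 5: row 4 has {1,2,3,4,6}; col 6 has {2,4,6}; region has {4,6} → only 5 remains.
r5c4 = 3: row 5 has {5,6}; col 4 has {1,2,4,5}; region has {4,5,6} → only 3 remains.
r5c6 = 1: row 5 has {3,5,6}; col 6 has {2,4,5,6}; region has {3,4,5,6} → only 1 remains.
r6c5 = 2: row 6 has {1,4,6}; col 5 has {3,4,6}; region has {1,3,4,5,6} → only 2 remains.
r1c3 = 2: row 1 has {4}; col 3 has {1,3,4,5,6}; region has {4} → only 2 remains.
r1c4 = 6: row 1 has {2,4}; col 4 has {1,2,3,4,5}; region has {2,4} → only 6 remains.
r2c2 = 4: row 2 has {2,5,6}; col 2 has {5,6}; region has {1,2,3,5,6} → only 4 remains.
r2c5 = 1: row 2 has {2,4,5,6}; col 5 has {2,3,4,6}; region has {2,4,5,6} → only 1 remains.
r2c6 = 3: row 2 has {1,2,4,5,6}; col 6 has {1,2,4,5,6}; region has {1,2,4,5,6} → only 3 remains.
r5c1 = 4: row 5 has {1,3,5,6}; col 1 has {1,2,6}; region has {1,6} → only 4 remains.
r5c2 = 2: row 5 has {1,3,4,5,6}; col 2 has {4,5,6}; region has {1,4,6} → only 2 remains.
r6c2 = 3: row 6 has {1,2,4,6}; col 2 has {2,4,5,6}; region has {1,2,4,6} → only 3 remains.
r1c2 = 1: row 1 has {2,4,6}; col 2 has {2,3,4,5,6}; region has {2,4,6} → only 1 remains.
r1c5 = 5: row 1 has {1,2,4,6}; col 5 has {1,2,3,4,6}; region has {1,2,4,6} → only 5 remains.
r6c1 = 5: row 6 has {1,2,3,4,6}; col 1 has {1,2,4,6}; region has {1,2,3,4,6} → only 5 remains.

531426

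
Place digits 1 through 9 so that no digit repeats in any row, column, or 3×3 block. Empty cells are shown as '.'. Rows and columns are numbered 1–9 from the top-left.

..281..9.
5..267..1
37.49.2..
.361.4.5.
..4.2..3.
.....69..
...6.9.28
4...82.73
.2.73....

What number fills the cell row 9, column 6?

1

row 1, column 1 = 6 (sole candidate).
row 1, column 2 = 4 (sole candidate).
row 3, column 6 = 5 (sole candidate).
row 3, column 9 = 6 (sole candidate).
row 4, column 5 = 7 (sole candidate).
row 4, column 7 = 8 (sole candidate).
row 4, column 9 = 2 (sole candidate).
row 5, column 6 = 8 (sole candidate).
row 5, column 9 = 7 (sole candidate).
row 6, column 5 = 5 (sole candidate).
row 6, column 9 = 4 (sole candidate).
row 7, column 5 = 4 (sole candidate).
row 8, column 4 = 5 (sole candidate).
row 9, column 6 = 1: row 9 has {2,3,7}; col 6 has {2,4,5,6,7,8,9}; box has {2,3,4,5,6,7,8,9} → only 1 remains.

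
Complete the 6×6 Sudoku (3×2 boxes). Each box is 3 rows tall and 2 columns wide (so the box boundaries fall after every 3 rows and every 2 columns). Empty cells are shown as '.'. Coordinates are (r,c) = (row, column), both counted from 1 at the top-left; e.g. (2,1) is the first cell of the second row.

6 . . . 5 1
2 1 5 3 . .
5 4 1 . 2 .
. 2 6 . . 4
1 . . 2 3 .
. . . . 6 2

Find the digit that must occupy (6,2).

5

(1,2) = 3: row 1 has {1,5,6}; col 2 has {1,2,4}; box has {1,2,4,5,6} → only 3 remains.
(1,4) = 4: row 1 has {1,3,5,6}; col 4 has {2,3}; box has {1,3,5} → only 4 remains.
(2,5) = 4: row 2 has {1,2,3,5}; col 5 has {2,3,5,6}; box has {1,2,5} → only 4 remains.
(2,6) = 6: row 2 has {1,2,3,4,5}; col 6 has {1,2,4}; box has {1,2,4,5} → only 6 remains.
(3,4) = 6: row 3 has {1,2,4,5}; col 4 has {2,3,4}; box has {1,3,4,5} → only 6 remains.
(3,6) = 3: row 3 has {1,2,4,5,6}; col 6 has {1,2,4,6}; box has {1,2,4,5,6} → only 3 remains.
(4,1) = 3: row 4 has {2,4,6}; col 1 has {1,2,5,6}; box has {1,2} → only 3 remains.
(4,5) = 1: row 4 has {2,3,4,6}; col 5 has {2,3,4,5,6}; box has {2,3,4,6} → only 1 remains.
(5,3) = 4: row 5 has {1,2,3}; col 3 has {1,5,6}; box has {2,6} → only 4 remains.
(5,6) = 5: row 5 has {1,2,3,4}; col 6 has {1,2,3,4,6}; box has {1,2,3,4,6} → only 5 remains.
(6,1) = 4: row 6 has {2,6}; col 1 has {1,2,3,5,6}; box has {1,2,3} → only 4 remains.
(6,2) = 5: row 6 has {2,4,6}; col 2 has {1,2,3,4}; box has {1,2,3,4} → only 5 remains.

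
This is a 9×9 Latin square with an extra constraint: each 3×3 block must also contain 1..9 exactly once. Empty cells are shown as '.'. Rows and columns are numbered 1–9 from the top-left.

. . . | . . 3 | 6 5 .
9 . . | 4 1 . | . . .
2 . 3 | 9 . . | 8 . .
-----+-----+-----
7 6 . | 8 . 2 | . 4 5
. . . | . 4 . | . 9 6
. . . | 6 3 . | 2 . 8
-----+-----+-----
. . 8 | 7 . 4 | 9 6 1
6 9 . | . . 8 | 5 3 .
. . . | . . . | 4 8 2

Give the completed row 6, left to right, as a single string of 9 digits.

549631278

R1C4 = 2 (sole candidate).
R4C5 = 9 (sole candidate).
R8C4 = 1 (sole candidate).
R8C5 = 2 (sole candidate).
R8C9 = 7 (sole candidate).
R2C9 = 3 (sole candidate).
R3C9 = 4 (sole candidate).
R4C3 = 1 (sole candidate).
R4C7 = 3 (sole candidate).
R5C4 = 5 (sole candidate).
R7C5 = 5 (sole candidate).
R8C3 = 4 (sole candidate).
R9C4 = 3 (sole candidate).
R9C5 = 6 (sole candidate).
R9C6 = 9 (sole candidate).
R1C3 = 7 (sole candidate).
R1C5 = 8 (sole candidate).
R1C9 = 9 (sole candidate).
R2C7 = 7 (sole candidate).
R2C8 = 2 (sole candidate).
R3C5 = 7 (sole candidate).
R3C8 = 1 (sole candidate).
R5C3 = 2 (sole candidate).
R5C7 = 1 (sole candidate).
R6C8 = 7: row 6 has {2,3,6,8}; col 8 has {1,2,3,4,5,6,8,9}; box has {1,2,3,4,5,6,8,9} → only 7 remains.
R7C1 = 3 (sole candidate).
R7C2 = 2 (sole candidate).
R9C3 = 5 (sole candidate).
R2C3 = 6 (sole candidate).
R2C6 = 5 (sole candidate).
R3C2 = 5 (sole candidate).
R3C6 = 6 (sole candidate).
R5C1 = 8 (sole candidate).
R5C2 = 3 (sole candidate).
R5C6 = 7 (sole candidate).
R6C2 = 4: row 6 has {2,3,6,7,8}; col 2 has {2,3,5,6,9}; box has {1,2,3,6,7,8} → only 4 remains.
R6C3 = 9: row 6 has {2,3,4,6,7,8}; col 3 has {1,2,3,4,5,6,7,8}; box has {1,2,3,4,6,7,8} → only 9 remains.
R6C6 = 1: row 6 has {2,3,4,6,7,8,9}; col 6 has {2,3,4,5,6,7,8,9}; box has {2,3,4,5,6,7,8,9} → only 1 remains.
R9C1 = 1 (sole candidate).
R9C2 = 7 (sole candidate).
R1C1 = 4 (sole candidate).
R1C2 = 1 (sole candidate).
R2C2 = 8 (sole candidate).
R6C1 = 5: row 6 has {1,2,3,4,6,7,8,9}; col 1 has {1,2,3,4,6,7,8,9}; box has {1,2,3,4,6,7,8,9} → only 5 remains.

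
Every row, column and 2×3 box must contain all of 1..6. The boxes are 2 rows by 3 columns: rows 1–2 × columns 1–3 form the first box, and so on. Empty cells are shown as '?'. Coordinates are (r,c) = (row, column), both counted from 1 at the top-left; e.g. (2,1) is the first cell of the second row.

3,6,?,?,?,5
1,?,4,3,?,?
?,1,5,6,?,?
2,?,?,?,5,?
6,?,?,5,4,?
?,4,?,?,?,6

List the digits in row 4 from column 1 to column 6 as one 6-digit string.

236154

(1,3) = 2: row 1 has {3,5,6}; col 3 has {4,5}; box has {1,3,4,6} → only 2 remains.
(1,5) = 1: row 1 has {2,3,5,6}; col 5 has {4,5}; box has {3,5} → only 1 remains.
(2,2) = 5: row 2 has {1,3,4}; col 2 has {1,4,6}; box has {1,2,3,4,6} → only 5 remains.
(2,6) = 2: row 2 has {1,3,4,5}; col 6 has {5,6}; box has {1,3,5} → only 2 remains.
(3,1) = 4: row 3 has {1,5,6}; col 1 has {1,2,3,6}; box has {1,2,5} → only 4 remains.
(3,6) = 3: row 3 has {1,4,5,6}; col 6 has {2,5,6}; box has {5,6} → only 3 remains.
(4,2) = 3: row 4 has {2,5}; col 2 has {1,4,5,6}; box has {1,2,4,5} → only 3 remains.
(4,3) = 6: row 4 has {2,3,5}; col 3 has {2,4,5}; box has {1,2,3,4,5} → only 6 remains.
(5,2) = 2: row 5 has {4,5,6}; col 2 has {1,3,4,5,6}; box has {4,6} → only 2 remains.
(5,6) = 1: row 5 has {2,4,5,6}; col 6 has {2,3,5,6}; box has {4,5,6} → only 1 remains.
(6,1) = 5: row 6 has {4,6}; col 1 has {1,2,3,4,6}; box has {2,4,6} → only 5 remains.
(6,4) = 2: row 6 has {4,5,6}; col 4 has {3,5,6}; box has {1,4,5,6} → only 2 remains.
(6,5) = 3: row 6 has {2,4,5,6}; col 5 has {1,4,5}; box has {1,2,4,5,6} → only 3 remains.
(1,4) = 4: row 1 has {1,2,3,5,6}; col 4 has {2,3,5,6}; box has {1,2,3,5} → only 4 remains.
(2,5) = 6: row 2 has {1,2,3,4,5}; col 5 has {1,3,4,5}; box has {1,2,3,4,5} → only 6 remains.
(3,5) = 2: row 3 has {1,3,4,5,6}; col 5 has {1,3,4,5,6}; box has {3,5,6} → only 2 remains.
(4,4) = 1: row 4 has {2,3,5,6}; col 4 has {2,3,4,5,6}; box has {2,3,5,6} → only 1 remains.
(4,6) = 4: row 4 has {1,2,3,5,6}; col 6 has {1,2,3,5,6}; box has {1,2,3,5,6} → only 4 remains.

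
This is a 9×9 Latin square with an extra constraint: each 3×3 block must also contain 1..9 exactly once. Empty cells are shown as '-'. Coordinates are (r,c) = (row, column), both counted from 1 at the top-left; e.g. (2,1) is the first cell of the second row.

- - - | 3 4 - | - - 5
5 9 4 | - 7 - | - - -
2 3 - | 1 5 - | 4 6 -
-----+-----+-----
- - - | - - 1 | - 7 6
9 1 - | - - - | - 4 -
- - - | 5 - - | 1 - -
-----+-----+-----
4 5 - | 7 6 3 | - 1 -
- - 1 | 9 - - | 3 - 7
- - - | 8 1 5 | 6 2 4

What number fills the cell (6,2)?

4

(8,5) = 2 (sole candidate).
(8,6) = 4 (sole candidate).
(9,2) = 7 (sole candidate).
(9,1) = 3 (sole candidate).
(9,3) = 9 (sole candidate).
(4,1) = 8 (sole candidate).
(8,1) = 6 (sole candidate).
(8,2) = 8 (sole candidate).
(8,8) = 5 (sole candidate).
(1,2) = 6 (sole candidate).
(6,1) = 7 (sole candidate).
(7,3) = 2 (sole candidate).
(1,1) = 1 (sole candidate).
(2,9) = 1 (hidden single in row 2).
(2,8) = 3 (hidden single in row 2).
(3,3) = 7 (hidden single in row 3).
(1,3) = 8 (sole candidate).
(1,8) = 9 (sole candidate).
(3,9) = 8 (sole candidate).
(6,8) = 8 (sole candidate).
(7,9) = 9 (sole candidate).
(1,6) = 2 (sole candidate).
(1,7) = 7 (sole candidate).
(2,4) = 6 (sole candidate).
(2,6) = 8 (sole candidate).
(2,7) = 2 (sole candidate).
(3,6) = 9 (sole candidate).
(5,4) = 2 (sole candidate).
(5,7) = 5 (sole candidate).
(5,9) = 3 (sole candidate).
(6,6) = 6 (sole candidate).
(6,9) = 2 (sole candidate).
(7,7) = 8 (sole candidate).
(4,4) = 4 (sole candidate).
(4,7) = 9 (sole candidate).
(5,3) = 6 (sole candidate).
(5,5) = 8 (sole candidate).
(5,6) = 7 (sole candidate).
(6,2) = 4: row 6 has {1,2,5,6,7,8}; col 2 has {1,3,5,6,7,8,9}; box has {1,6,7,8,9} → only 4 remains.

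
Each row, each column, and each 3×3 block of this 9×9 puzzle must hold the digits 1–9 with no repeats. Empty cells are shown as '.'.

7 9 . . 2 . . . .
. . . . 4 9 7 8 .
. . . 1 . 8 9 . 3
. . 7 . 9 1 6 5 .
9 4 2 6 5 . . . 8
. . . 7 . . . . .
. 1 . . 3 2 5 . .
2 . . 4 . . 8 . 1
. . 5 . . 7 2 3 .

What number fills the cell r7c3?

r5c6 = 3: row 5 has {2,4,5,6,8,9}; col 6 has {1,2,7,8,9}; box has {1,5,6,7,9} → only 3 remains.
r5c7 = 1: row 5 has {2,3,4,5,6,8,9}; col 7 has {2,5,6,7,8,9}; box has {5,6,8} → only 1 remains.
r5c8 = 7: row 5 has {1,2,3,4,5,6,8,9}; col 8 has {3,5,8}; box has {1,5,6,8} → only 7 remains.
r6c5 = 8: row 6 has {7}; col 5 has {2,3,4,5,9}; box has {1,3,5,6,7,9} → only 8 remains.
r6c6 = 4: row 6 has {7,8}; col 6 has {1,2,3,7,8,9}; box has {1,3,5,6,7,8,9} → only 4 remains.
r6c7 = 3: row 6 has {4,7,8}; col 7 has {1,2,5,6,7,8,9}; box has {1,5,6,7,8} → only 3 remains.
r8c5 = 6: row 8 has {1,2,4,8}; col 5 has {2,3,4,5,8,9}; box has {2,3,4,7} → only 6 remains.
r8c6 = 5: row 8 has {1,2,4,6,8}; col 6 has {1,2,3,4,7,8,9}; box has {2,3,4,6,7} → only 5 remains.
r8c8 = 9: row 8 has {1,2,4,5,6,8}; col 8 has {3,5,7,8}; box has {1,2,3,5,8} → only 9 remains.
r9c5 = 1: row 9 has {2,3,5,7}; col 5 has {2,3,4,5,6,8,9}; box has {2,3,4,5,6,7} → only 1 remains.
r1c6 = 6: row 1 has {2,7,9}; col 6 has {1,2,3,4,5,7,8,9}; box has {1,2,4,8,9} → only 6 remains.
r1c7 = 4: row 1 has {2,6,7,9}; col 7 has {1,2,3,5,6,7,8,9}; box has {3,7,8,9} → only 4 remains.
r1c8 = 1: row 1 has {2,4,6,7,9}; col 8 has {3,5,7,8,9}; box has {3,4,7,8,9} → only 1 remains.
r1c9 = 5: row 1 has {1,2,4,6,7,9}; col 9 has {1,3,8}; box has {1,3,4,7,8,9} → only 5 remains.
r3c5 = 7: row 3 has {1,3,8,9}; col 5 has {1,2,3,4,5,6,8,9}; box has {1,2,4,6,8,9} → only 7 remains.
r4c4 = 2: row 4 has {1,5,6,7,9}; col 4 has {1,4,6,7}; box has {1,3,4,5,6,7,8,9} → only 2 remains.
r4c9 = 4: row 4 has {1,2,5,6,7,9}; col 9 has {1,3,5,8}; box has {1,3,5,6,7,8} → only 4 remains.
r6c8 = 2: row 6 has {3,4,7,8}; col 8 has {1,3,5,7,8,9}; box has {1,3,4,5,6,7,8} → only 2 remains.
r6c9 = 9: row 6 has {2,3,4,7,8}; col 9 has {1,3,4,5,8}; box has {1,2,3,4,5,6,7,8} → only 9 remains.
r8c3 = 3: row 8 has {1,2,4,5,6,8,9}; col 3 has {2,5,7}; box has {1,2,5} → only 3 remains.
r9c9 = 6: row 9 has {1,2,3,5,7}; col 9 has {1,3,4,5,8,9}; box has {1,2,3,5,8,9} → only 6 remains.
r1c3 = 8: row 1 has {1,2,4,5,6,7,9}; col 3 has {2,3,5,7}; box has {7,9} → only 8 remains.
r1c4 = 3: row 1 has {1,2,4,5,6,7,8,9}; col 4 has {1,2,4,6,7}; box has {1,2,4,6,7,8,9} → only 3 remains.
r2c4 = 5: row 2 has {4,7,8,9}; col 4 has {1,2,3,4,6,7}; box has {1,2,3,4,6,7,8,9} → only 5 remains.
r2c9 = 2: row 2 has {4,5,7,8,9}; col 9 has {1,3,4,5,6,8,9}; box has {1,3,4,5,7,8,9} → only 2 remains.
r3c8 = 6: row 3 has {1,3,7,8,9}; col 8 has {1,2,3,5,7,8,9}; box has {1,2,3,4,5,7,8,9} → only 6 remains.
r7c8 = 4: row 7 has {1,2,3,5}; col 8 has {1,2,3,5,6,7,8,9}; box has {1,2,3,5,6,8,9} → only 4 remains.
r7c9 = 7: row 7 has {1,2,3,4,5}; col 9 has {1,2,3,4,5,6,8,9}; box has {1,2,3,4,5,6,8,9} → only 7 remains.
r8c2 = 7: row 8 has {1,2,3,4,5,6,8,9}; col 2 has {1,4,9}; box has {1,2,3,5} → only 7 remains.
r9c2 = 8: row 9 has {1,2,3,5,6,7}; col 2 has {1,4,7,9}; box has {1,2,3,5,7} → only 8 remains.
r9c4 = 9: row 9 has {1,2,3,5,6,7,8}; col 4 has {1,2,3,4,5,6,7}; box has {1,2,3,4,5,6,7} → only 9 remains.
r3c3 = 4: row 3 has {1,3,6,7,8,9}; col 3 has {2,3,5,7,8}; box has {7,8,9} → only 4 remains.
r4c2 = 3: row 4 has {1,2,4,5,6,7,9}; col 2 has {1,4,7,8,9}; box has {2,4,7,9} → only 3 remains.
r7c1 = 6: row 7 has {1,2,3,4,5,7}; col 1 has {2,7,9}; box has {1,2,3,5,7,8} → only 6 remains.
r7c3 = 9: row 7 has {1,2,3,4,5,6,7}; col 3 has {2,3,4,5,7,8}; box has {1,2,3,5,6,7,8} → only 9 remains.

9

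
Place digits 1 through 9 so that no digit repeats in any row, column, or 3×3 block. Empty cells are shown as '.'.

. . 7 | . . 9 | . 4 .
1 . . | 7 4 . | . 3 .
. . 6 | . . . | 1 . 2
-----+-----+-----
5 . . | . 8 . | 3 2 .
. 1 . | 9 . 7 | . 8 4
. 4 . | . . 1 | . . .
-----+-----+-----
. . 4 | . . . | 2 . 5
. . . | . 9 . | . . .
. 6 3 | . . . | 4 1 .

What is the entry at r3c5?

3

r4c3 = 9 (sole candidate).
r5c3 = 2 (sole candidate).
r6c3 = 8 (sole candidate).
r2c3 = 5 (sole candidate).
r4c2 = 7 (sole candidate).
r8c3 = 1 (sole candidate).
r3c1 = 4 (hidden single in row 3).
r3c8 = 7 (hidden single in row 3).
r8c8 = 6 (sole candidate).
r7c8 = 9 (sole candidate).
r6c8 = 5 (sole candidate).
r7c2 = 8 (sole candidate).
r5c7 = 6 (sole candidate).
r7c1 = 7 (sole candidate).
r8c1 = 2 (sole candidate).
r8c2 = 5 (sole candidate).
r9c1 = 9 (sole candidate).
r4c9 = 1 (sole candidate).
r5c1 = 3 (sole candidate).
r5c5 = 5 (sole candidate).
r6c1 = 6 (sole candidate).
r1c1 = 8 (sole candidate).
r1c7 = 5 (sole candidate).
r1c9 = 6 (sole candidate).
r3c5 = 3: row 3 has {1,2,4,6,7}; col 5 has {4,5,8,9}; box has {4,7,9} → only 3 remains.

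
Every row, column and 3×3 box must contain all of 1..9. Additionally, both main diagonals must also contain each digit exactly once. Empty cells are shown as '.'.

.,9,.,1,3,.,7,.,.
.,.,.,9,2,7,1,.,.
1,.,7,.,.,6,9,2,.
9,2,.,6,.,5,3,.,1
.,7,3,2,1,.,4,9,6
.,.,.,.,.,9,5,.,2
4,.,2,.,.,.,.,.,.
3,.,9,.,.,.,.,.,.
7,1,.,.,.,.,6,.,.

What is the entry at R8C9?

7

R5C6 = 8: row 5 has {1,2,3,4,6,7,9}; col 6 has {5,6,7,9}; box has {1,2,5,6,9} → only 8 remains.
R7C7 = 8: row 7 has {2,4}; col 7 has {1,3,4,5,6,7,9}; box has {6}; main diagonal has {1,6,7,9} → only 8 remains.
R8C7 = 2: row 8 has {3,9}; col 7 has {1,3,4,5,6,7,8,9}; box has {6,8} → only 2 remains.
R1C6 = 4: row 1 has {1,3,7,9}; col 6 has {5,6,7,8,9}; box has {1,2,3,6,7,9} → only 4 remains.
R1C9 = 8: row 1 has {1,3,4,7,9}; col 9 has {1,2,6}; box has {1,2,7,9}; anti-diagonal has {1,2,5,7,9} → only 8 remains.
R5C1 = 5: row 5 has {1,2,3,4,6,7,8,9}; col 1 has {1,3,4,7,9}; box has {2,3,7,9} → only 5 remains.
R8C2 = 6: row 8 has {2,3,9}; col 2 has {1,2,7,9}; box has {1,2,3,4,7,9}; anti-diagonal has {1,2,5,7,8,9} → only 6 remains.
R8C6 = 1: row 8 has {2,3,6,9}; col 6 has {4,5,6,7,8,9}; box has {} → only 1 remains.
R1C1 = 2: row 1 has {1,3,4,7,8,9}; col 1 has {1,3,4,5,7,9}; box has {1,7,9}; main diagonal has {1,6,7,8,9} → only 2 remains.
R7C2 = 5: row 7 has {2,4,8}; col 2 has {1,2,6,7,9}; box has {1,2,3,4,6,7,9} → only 5 remains.
R7C6 = 3: row 7 has {2,4,5,8}; col 6 has {1,4,5,6,7,8,9}; box has {1} → only 3 remains.
R9C3 = 8: row 9 has {1,6,7}; col 3 has {2,3,7,9}; box has {1,2,3,4,5,6,7,9} → only 8 remains.
R9C6 = 2: row 9 has {1,6,7,8}; col 6 has {1,3,4,5,6,7,8,9}; box has {1,3} → only 2 remains.
R4C3 = 4: row 4 has {1,2,3,5,6,9}; col 3 has {2,3,7,8,9}; box has {2,3,5,7,9} → only 4 remains.
R4C5 = 7: row 4 has {1,2,3,4,5,6,9}; col 5 has {1,2,3}; box has {1,2,5,6,8,9} → only 7 remains.
R4C8 = 8: row 4 has {1,2,3,4,5,6,7,9}; col 8 has {2,9}; box has {1,2,3,4,5,6,9} → only 8 remains.
R6C2 = 8: row 6 has {2,5,9}; col 2 has {1,2,5,6,7,9}; box has {2,3,4,5,7,9} → only 8 remains.
R6C5 = 4: row 6 has {2,5,8,9}; col 5 has {1,2,3,7}; box has {1,2,5,6,7,8,9} → only 4 remains.
R6C8 = 7: row 6 has {2,4,5,8,9}; col 8 has {2,8,9}; box has {1,2,3,4,5,6,8,9} → only 7 remains.
R7C4 = 7: row 7 has {2,3,4,5,8}; col 4 has {1,2,6,9}; box has {1,2,3} → only 7 remains.
R7C8 = 1: row 7 has {2,3,4,5,7,8}; col 8 has {2,7,8,9}; box has {2,6,8} → only 1 remains.
R7C9 = 9: row 7 has {1,2,3,4,5,7,8}; col 9 has {1,2,6,8}; box has {1,2,6,8} → only 9 remains.
R6C1 = 6: row 6 has {2,4,5,7,8,9}; col 1 has {1,2,3,4,5,7,9}; box has {2,3,4,5,7,8,9} → only 6 remains.
R6C3 = 1: row 6 has {2,4,5,6,7,8,9}; col 3 has {2,3,4,7,8,9}; box has {2,3,4,5,6,7,8,9} → only 1 remains.
R6C4 = 3: row 6 has {1,2,4,5,6,7,8,9}; col 4 has {1,2,6,7,9}; box has {1,2,4,5,6,7,8,9}; anti-diagonal has {1,2,5,6,7,8,9} → only 3 remains.
R7C5 = 6: row 7 has {1,2,3,4,5,7,8,9}; col 5 has {1,2,3,4,7}; box has {1,2,3,7} → only 6 remains.
R2C1 = 8: row 2 has {1,2,7,9}; col 1 has {1,2,3,4,5,6,7,9}; box has {1,2,7,9} → only 8 remains.
R2C8 = 4: row 2 has {1,2,7,8,9}; col 8 has {1,2,7,8,9}; box has {1,2,7,8,9}; anti-diagonal has {1,2,3,5,6,7,8,9} → only 4 remains.
R8C8 = 5: row 8 has {1,2,3,6,9}; col 8 has {1,2,4,7,8,9}; box has {1,2,6,8,9}; main diagonal has {1,2,6,7,8,9} → only 5 remains.
R9C8 = 3: row 9 has {1,2,6,7,8}; col 8 has {1,2,4,5,7,8,9}; box has {1,2,5,6,8,9} → only 3 remains.
R9C9 = 4: row 9 has {1,2,3,6,7,8}; col 9 has {1,2,6,8,9}; box has {1,2,3,5,6,8,9}; main diagonal has {1,2,5,6,7,8,9} → only 4 remains.
R1C8 = 6: row 1 has {1,2,3,4,7,8,9}; col 8 has {1,2,3,4,5,7,8,9}; box has {1,2,4,7,8,9} → only 6 remains.
R2C2 = 3: row 2 has {1,2,4,7,8,9}; col 2 has {1,2,5,6,7,8,9}; box has {1,2,7,8,9}; main diagonal has {1,2,4,5,6,7,8,9} → only 3 remains.
R2C9 = 5: row 2 has {1,2,3,4,7,8,9}; col 9 has {1,2,4,6,8,9}; box has {1,2,4,6,7,8,9} → only 5 remains.
R3C2 = 4: row 3 has {1,2,6,7,9}; col 2 has {1,2,3,5,6,7,8,9}; box has {1,2,3,7,8,9} → only 4 remains.
R3C9 = 3: row 3 has {1,2,4,6,7,9}; col 9 has {1,2,4,5,6,8,9}; box has {1,2,4,5,6,7,8,9} → only 3 remains.
R8C5 = 8: row 8 has {1,2,3,5,6,9}; col 5 has {1,2,3,4,6,7}; box has {1,2,3,6,7} → only 8 remains.
R8C9 = 7: row 8 has {1,2,3,5,6,8,9}; col 9 has {1,2,3,4,5,6,8,9}; box has {1,2,3,4,5,6,8,9} → only 7 remains.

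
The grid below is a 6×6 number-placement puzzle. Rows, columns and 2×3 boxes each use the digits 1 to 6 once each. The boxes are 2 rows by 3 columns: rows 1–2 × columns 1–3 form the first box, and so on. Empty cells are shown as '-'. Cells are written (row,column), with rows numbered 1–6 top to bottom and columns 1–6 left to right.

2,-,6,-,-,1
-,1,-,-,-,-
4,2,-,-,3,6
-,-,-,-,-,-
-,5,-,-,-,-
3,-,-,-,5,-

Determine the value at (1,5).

4

(1,5) = 4: row 1 has {1,2,6}; col 5 has {3,5}; box has {1} → only 4 remains.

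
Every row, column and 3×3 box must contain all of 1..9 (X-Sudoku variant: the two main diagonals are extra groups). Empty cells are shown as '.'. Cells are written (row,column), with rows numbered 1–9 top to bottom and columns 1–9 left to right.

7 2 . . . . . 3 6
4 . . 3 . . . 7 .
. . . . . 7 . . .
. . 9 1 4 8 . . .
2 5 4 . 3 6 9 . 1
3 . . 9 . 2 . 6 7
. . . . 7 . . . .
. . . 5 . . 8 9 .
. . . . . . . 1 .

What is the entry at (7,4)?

4

(4,1) = 6: row 4 has {1,4,8,9}; col 1 has {2,3,4,7}; box has {2,3,4,5,9} → only 6 remains.
(4,2) = 7: row 4 has {1,4,6,8,9}; col 2 has {2,5}; box has {2,3,4,5,6,9} → only 7 remains.
(5,4) = 7: row 5 has {1,2,3,4,5,6,9}; col 4 has {1,3,5,9}; box has {1,2,3,4,6,8,9} → only 7 remains.
(5,8) = 8: row 5 has {1,2,3,4,5,6,7,9}; col 8 has {1,3,6,7,9}; box has {1,6,7,9} → only 8 remains.
(6,5) = 5: row 6 has {2,3,6,7,9}; col 5 has {3,4,7}; box has {1,2,3,4,6,7,8,9} → only 5 remains.
(6,7) = 4: row 6 has {2,3,5,6,7,9}; col 7 has {8,9}; box has {1,6,7,8,9} → only 4 remains.
(8,1) = 1: row 8 has {5,8,9}; col 1 has {2,3,4,6,7}; box has {} → only 1 remains.
(8,2) = 4: row 8 has {1,5,8,9}; col 2 has {2,5,7}; box has {1}; anti-diagonal has {3,6,7,8,9} → only 4 remains.
(8,6) = 3: row 8 has {1,4,5,8,9}; col 6 has {2,6,7,8}; box has {5,7} → only 3 remains.
(8,9) = 2: row 8 has {1,3,4,5,8,9}; col 9 has {1,6,7}; box has {1,8,9} → only 2 remains.
(9,1) = 5: row 9 has {1}; col 1 has {1,2,3,4,6,7}; box has {1,4}; anti-diagonal has {3,4,6,7,8,9} → only 5 remains.
(9,9) = 4: row 9 has {1,5}; col 9 has {1,2,6,7}; box has {1,2,8,9}; main diagonal has {1,2,3,7,9} → only 4 remains.
(7,3) = 2: row 7 has {7}; col 3 has {4,9}; box has {1,4,5}; anti-diagonal has {3,4,5,6,7,8,9} → only 2 remains.
(7,8) = 5: row 7 has {2,7}; col 8 has {1,3,6,7,8,9}; box has {1,2,4,8,9} → only 5 remains.
(7,9) = 3: row 7 has {2,5,7}; col 9 has {1,2,4,6,7}; box has {1,2,4,5,8,9} → only 3 remains.
(8,5) = 6: row 8 has {1,2,3,4,5,8,9}; col 5 has {3,4,5,7}; box has {3,5,7} → only 6 remains.
(9,6) = 9: row 9 has {1,4,5}; col 6 has {2,3,6,7,8}; box has {3,5,6,7} → only 9 remains.
(3,7) = 1: row 3 has {7}; col 7 has {4,8,9}; box has {3,6,7}; anti-diagonal has {2,3,4,5,6,7,8,9} → only 1 remains.
(4,8) = 2: row 4 has {1,4,6,7,8,9}; col 8 has {1,3,5,6,7,8,9}; box has {1,4,6,7,8,9} → only 2 remains.
(4,9) = 5: row 4 has {1,2,4,6,7,8,9}; col 9 has {1,2,3,4,6,7}; box has {1,2,4,6,7,8,9} → only 5 remains.
(7,7) = 6: row 7 has {2,3,5,7}; col 7 has {1,4,8,9}; box has {1,2,3,4,5,8,9}; main diagonal has {1,2,3,4,7,9} → only 6 remains.
(8,3) = 7: row 8 has {1,2,3,4,5,6,8,9}; col 3 has {2,4,9}; box has {1,2,4,5} → only 7 remains.
(9,7) = 7: row 9 has {1,4,5,9}; col 7 has {1,4,6,8,9}; box has {1,2,3,4,5,6,8,9} → only 7 remains.
(1,7) = 5: row 1 has {2,3,6,7}; col 7 has {1,4,6,7,8,9}; box has {1,3,6,7} → only 5 remains.
(2,2) = 8: row 2 has {3,4,7}; col 2 has {2,4,5,7}; box has {2,4,7}; main diagonal has {1,2,3,4,6,7,9} → only 8 remains.
(2,7) = 2: row 2 has {3,4,7,8}; col 7 has {1,4,5,6,7,8,9}; box has {1,3,5,6,7} → only 2 remains.
(2,9) = 9: row 2 has {2,3,4,7,8}; col 9 has {1,2,3,4,5,6,7}; box has {1,2,3,5,6,7} → only 9 remains.
(3,1) = 9: row 3 has {1,7}; col 1 has {1,2,3,4,5,6,7}; box has {2,4,7,8} → only 9 remains.
(3,3) = 5: row 3 has {1,7,9}; col 3 has {2,4,7,9}; box has {2,4,7,8,9}; main diagonal has {1,2,3,4,6,7,8,9} → only 5 remains.
(3,8) = 4: row 3 has {1,5,7,9}; col 8 has {1,2,3,5,6,7,8,9}; box has {1,2,3,5,6,7,9} → only 4 remains.
(3,9) = 8: row 3 has {1,4,5,7,9}; col 9 has {1,2,3,4,5,6,7,9}; box has {1,2,3,4,5,6,7,9} → only 8 remains.
(4,7) = 3: row 4 has {1,2,4,5,6,7,8,9}; col 7 has {1,2,4,5,6,7,8,9}; box has {1,2,4,5,6,7,8,9} → only 3 remains.
(6,2) = 1: row 6 has {2,3,4,5,6,7,9}; col 2 has {2,4,5,7,8}; box has {2,3,4,5,6,7,9} → only 1 remains.
(6,3) = 8: row 6 has {1,2,3,4,5,6,7,9}; col 3 has {2,4,5,7,9}; box has {1,2,3,4,5,6,7,9} → only 8 remains.
(7,1) = 8: row 7 has {2,3,5,6,7}; col 1 has {1,2,3,4,5,6,7,9}; box has {1,2,4,5,7} → only 8 remains.
(7,2) = 9: row 7 has {2,3,5,6,7,8}; col 2 has {1,2,4,5,7,8}; box has {1,2,4,5,7,8} → only 9 remains.
(7,4) = 4: row 7 has {2,3,5,6,7,8,9}; col 4 has {1,3,5,7,9}; box has {3,5,6,7,9} → only 4 remains.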